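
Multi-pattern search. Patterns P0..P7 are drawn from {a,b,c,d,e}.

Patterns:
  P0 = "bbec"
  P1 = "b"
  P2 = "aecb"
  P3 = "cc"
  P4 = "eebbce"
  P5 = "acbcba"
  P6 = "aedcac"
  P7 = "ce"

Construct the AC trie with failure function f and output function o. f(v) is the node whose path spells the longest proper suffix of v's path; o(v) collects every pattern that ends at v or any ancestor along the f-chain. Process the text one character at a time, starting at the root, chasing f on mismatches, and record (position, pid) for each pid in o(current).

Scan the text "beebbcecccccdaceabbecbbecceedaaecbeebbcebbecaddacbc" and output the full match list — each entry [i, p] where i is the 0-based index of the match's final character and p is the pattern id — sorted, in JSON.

Build automaton:
Trie (insert patterns):
  n0 'ε': a→5 b→1 c→9 e→11
  n1 'b': b→2  ←P1
  n2 'bb': e→3
  n3 'bbe': c→4
  n4 'bbec': ·  ←P0
  n5 'a': c→17 e→6
  n6 'ae': c→7 d→22
  n7 'aec': b→8
  n8 'aecb': ·  ←P2
  n9 'c': c→10 e→26
  n10 'cc': ·  ←P3
  n11 'e': e→12
  n12 'ee': b→13
  n13 'eeb': b→14
  n14 'eebb': c→15
  n15 'eebbc': e→16
  n16 'eebbce': ·  ←P4
  n17 'ac': b→18
  n18 'acb': c→19
  n19 'acbc': b→20
  n20 'acbcb': a→21
  n21 'acbcba': ·  ←P5
  n22 'aed': c→23
  n23 'aedc': a→24
  n24 'aedca': c→25
  n25 'aedcac': ·  ←P6
  n26 'ce': ·  ←P7

Failure links (BFS by depth):
  fail(1) 'b': from fail(0)=0 chase 'b': 0 ⇒ 0;  out={1}∪out(0)={1}
  fail(5) 'a': from fail(0)=0 chase 'a': 0 ⇒ 0;  out=∅∪out(0)=∅
  fail(9) 'c': from fail(0)=0 chase 'c': 0 ⇒ 0;  out=∅∪out(0)=∅
  fail(11) 'e': from fail(0)=0 chase 'e': 0 ⇒ 0;  out=∅∪out(0)=∅
  fail(2) 'bb': from fail(1)=0 chase 'b': 0 ⇒ 1;  out=∅∪out(1)={1}
  fail(6) 'ae': from fail(5)=0 chase 'e': 0 ⇒ 11;  out=∅∪out(11)=∅
  fail(10) 'cc': from fail(9)=0 chase 'c': 0 ⇒ 9;  out={3}∪out(9)={3}
  fail(12) 'ee': from fail(11)=0 chase 'e': 0 ⇒ 11;  out=∅∪out(11)=∅
  fail(17) 'ac': from fail(5)=0 chase 'c': 0 ⇒ 9;  out=∅∪out(9)=∅
  fail(26) 'ce': from fail(9)=0 chase 'e': 0 ⇒ 11;  out={7}∪out(11)={7}
  fail(3) 'bbe': from fail(2)=1 chase 'e': 1→0 ⇒ 11;  out=∅∪out(11)=∅
  fail(7) 'aec': from fail(6)=11 chase 'c': 11→0 ⇒ 9;  out=∅∪out(9)=∅
  fail(13) 'eeb': from fail(12)=11 chase 'b': 11→0 ⇒ 1;  out=∅∪out(1)={1}
  fail(18) 'acb': from fail(17)=9 chase 'b': 9→0 ⇒ 1;  out=∅∪out(1)={1}
  fail(22) 'aed': from fail(6)=11 chase 'd': 11→0 ⇒ 0;  out=∅∪out(0)=∅
  fail(4) 'bbec': from fail(3)=11 chase 'c': 11→0 ⇒ 9;  out={0}∪out(9)={0}
  fail(8) 'aecb': from fail(7)=9 chase 'b': 9→0 ⇒ 1;  out={2}∪out(1)={1,2}
  fail(14) 'eebb': from fail(13)=1 chase 'b': 1 ⇒ 2;  out=∅∪out(2)={1}
  fail(19) 'acbc': from fail(18)=1 chase 'c': 1→0 ⇒ 9;  out=∅∪out(9)=∅
  fail(23) 'aedc': from fail(22)=0 chase 'c': 0 ⇒ 9;  out=∅∪out(9)=∅
  fail(15) 'eebbc': from fail(14)=2 chase 'c': 2→1→0 ⇒ 9;  out=∅∪out(9)=∅
  fail(20) 'acbcb': from fail(19)=9 chase 'b': 9→0 ⇒ 1;  out=∅∪out(1)={1}
  fail(24) 'aedca': from fail(23)=9 chase 'a': 9→0 ⇒ 5;  out=∅∪out(5)=∅
  fail(16) 'eebbce': from fail(15)=9 chase 'e': 9 ⇒ 26;  out={4}∪out(26)={4,7}
  fail(21) 'acbcba': from fail(20)=1 chase 'a': 1→0 ⇒ 5;  out={5}∪out(5)={5}
  fail(25) 'aedcac': from fail(24)=5 chase 'c': 5 ⇒ 17;  out={6}∪out(17)={6}

Text stream:
[0] read 'b'  n0⇒n1  → match P1@[0:0]
[1] read 'e'  n1⇒n11 (via fail)
[2] read 'e'  n11⇒n12
[3] read 'b'  n12⇒n13  → match P1@[3:3]
[4] read 'b'  n13⇒n14  → match P1@[4:4]
[5] read 'c'  n14⇒n15
[6] read 'e'  n15⇒n16  → match P4@[1:6],P7@[5:6]
[7] read 'c'  n16⇒n9 (via fail)
[8] read 'c'  n9⇒n10  → match P3@[7:8]
[9] read 'c'  n10⇒n10 (via fail)  → match P3@[8:9]
[10] read 'c'  n10⇒n10 (via fail)  → match P3@[9:10]
[11] read 'c'  n10⇒n10 (via fail)  → match P3@[10:11]
[12] read 'd'  n10⇒n0 (via fail)
[13] read 'a'  n0⇒n5
[14] read 'c'  n5⇒n17
[15] read 'e'  n17⇒n26 (via fail)  → match P7@[14:15]
[16] read 'a'  n26⇒n5 (via fail)
[17] read 'b'  n5⇒n1 (via fail)  → match P1@[17:17]
[18] read 'b'  n1⇒n2  → match P1@[18:18]
[19] read 'e'  n2⇒n3
[20] read 'c'  n3⇒n4  → match P0@[17:20]
[21] read 'b'  n4⇒n1 (via fail)  → match P1@[21:21]
[22] read 'b'  n1⇒n2  → match P1@[22:22]
[23] read 'e'  n2⇒n3
[24] read 'c'  n3⇒n4  → match P0@[21:24]
[25] read 'c'  n4⇒n10 (via fail)  → match P3@[24:25]
[26] read 'e'  n10⇒n26 (via fail)  → match P7@[25:26]
[27] read 'e'  n26⇒n12 (via fail)
[28] read 'd'  n12⇒n0 (via fail)
[29] read 'a'  n0⇒n5
[30] read 'a'  n5⇒n5 (via fail)
[31] read 'e'  n5⇒n6
[32] read 'c'  n6⇒n7
[33] read 'b'  n7⇒n8  → match P1@[33:33],P2@[30:33]
[34] read 'e'  n8⇒n11 (via fail)
[35] read 'e'  n11⇒n12
[36] read 'b'  n12⇒n13  → match P1@[36:36]
[37] read 'b'  n13⇒n14  → match P1@[37:37]
[38] read 'c'  n14⇒n15
[39] read 'e'  n15⇒n16  → match P4@[34:39],P7@[38:39]
[40] read 'b'  n16⇒n1 (via fail)  → match P1@[40:40]
[41] read 'b'  n1⇒n2  → match P1@[41:41]
[42] read 'e'  n2⇒n3
[43] read 'c'  n3⇒n4  → match P0@[40:43]
[44] read 'a'  n4⇒n5 (via fail)
[45] read 'd'  n5⇒n0 (via fail)
[46] read 'd'  n0⇒n0
[47] read 'a'  n0⇒n5
[48] read 'c'  n5⇒n17
[49] read 'b'  n17⇒n18  → match P1@[49:49]
[50] read 'c'  n18⇒n19

Result: [[0,1],[3,1],[4,1],[6,4],[6,7],[8,3],[9,3],[10,3],[11,3],[15,7],[17,1],[18,1],[20,0],[21,1],[22,1],[24,0],[25,3],[26,7],[33,1],[33,2],[36,1],[37,1],[39,4],[39,7],[40,1],[41,1],[43,0],[49,1]]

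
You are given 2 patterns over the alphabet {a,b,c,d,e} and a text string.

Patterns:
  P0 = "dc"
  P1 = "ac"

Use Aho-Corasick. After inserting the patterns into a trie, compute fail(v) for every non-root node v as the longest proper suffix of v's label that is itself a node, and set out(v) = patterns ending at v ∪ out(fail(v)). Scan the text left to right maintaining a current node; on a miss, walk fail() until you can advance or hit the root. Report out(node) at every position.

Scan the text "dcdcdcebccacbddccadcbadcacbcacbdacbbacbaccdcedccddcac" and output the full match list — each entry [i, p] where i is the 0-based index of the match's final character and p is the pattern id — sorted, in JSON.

Build:
Trie (insert patterns):
  0='ε' goto a→3 d→1
  1='d' goto c→2
  2='dc' goto ·  [P0 ends]
  3='a' goto c→4
  4='ac' goto ·  [P1 ends]

Failure links (BFS by depth):
  n1('d'): parent n0 fail=0; on 'd' 0 → fail=0;  out ∅∪∅=∅
  n3('a'): parent n0 fail=0; on 'a' 0 → fail=0;  out ∅∪∅=∅
  n2('dc'): parent n1 fail=0; on 'c' 0 → fail=0;  out {0}∪∅={0}
  n4('ac'): parent n3 fail=0; on 'c' 0 → fail=0;  out {1}∪∅={1}

Scan:
i=0 'd': node 0→1
i=1 'c': node 1→2  → match P0@[0:1]
i=2 'd': node 2→1 ·f
i=3 'c': node 1→2  → match P0@[2:3]
i=4 'd': node 2→1 ·f
i=5 'c': node 1→2  → match P0@[4:5]
i=6 'e': node 2→0 ·f
i=7 'b': node 0→0
i=8 'c': node 0→0
i=9 'c': node 0→0
i=10 'a': node 0→3
i=11 'c': node 3→4  → match P1@[10:11]
i=12 'b': node 4→0 ·f
i=13 'd': node 0→1
i=14 'd': node 1→1 ·f
i=15 'c': node 1→2  → match P0@[14:15]
i=16 'c': node 2→0 ·f
i=17 'a': node 0→3
i=18 'd': node 3→1 ·f
i=19 'c': node 1→2  → match P0@[18:19]
i=20 'b': node 2→0 ·f
i=21 'a': node 0→3
i=22 'd': node 3→1 ·f
i=23 'c': node 1→2  → match P0@[22:23]
i=24 'a': node 2→3 ·f
i=25 'c': node 3→4  → match P1@[24:25]
i=26 'b': node 4→0 ·f
i=27 'c': node 0→0
i=28 'a': node 0→3
i=29 'c': node 3→4  → match P1@[28:29]
i=30 'b': node 4→0 ·f
i=31 'd': node 0→1
i=32 'a': node 1→3 ·f
i=33 'c': node 3→4  → match P1@[32:33]
i=34 'b': node 4→0 ·f
i=35 'b': node 0→0
i=36 'a': node 0→3
i=37 'c': node 3→4  → match P1@[36:37]
i=38 'b': node 4→0 ·f
i=39 'a': node 0→3
i=40 'c': node 3→4  → match P1@[39:40]
i=41 'c': node 4→0 ·f
i=42 'd': node 0→1
i=43 'c': node 1→2  → match P0@[42:43]
i=44 'e': node 2→0 ·f
i=45 'd': node 0→1
i=46 'c': node 1→2  → match P0@[45:46]
i=47 'c': node 2→0 ·f
i=48 'd': node 0→1
i=49 'd': node 1→1 ·f
i=50 'c': node 1→2  → match P0@[49:50]
i=51 'a': node 2→3 ·f
i=52 'c': node 3→4  → match P1@[51:52]

Result: [[1,0],[3,0],[5,0],[11,1],[15,0],[19,0],[23,0],[25,1],[29,1],[33,1],[37,1],[40,1],[43,0],[46,0],[50,0],[52,1]]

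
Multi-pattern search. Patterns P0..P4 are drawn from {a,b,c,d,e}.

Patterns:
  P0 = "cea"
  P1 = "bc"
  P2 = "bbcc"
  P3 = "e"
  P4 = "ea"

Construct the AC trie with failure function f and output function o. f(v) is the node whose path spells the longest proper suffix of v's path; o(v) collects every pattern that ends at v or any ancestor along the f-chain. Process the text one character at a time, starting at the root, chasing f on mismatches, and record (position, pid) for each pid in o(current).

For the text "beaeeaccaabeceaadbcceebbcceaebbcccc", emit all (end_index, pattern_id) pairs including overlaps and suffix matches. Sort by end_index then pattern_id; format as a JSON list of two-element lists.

Build:
Trie (insert patterns):
  0='ε' goto b→4 c→1 e→9
  1='c' goto e→2
  2='ce' goto a→3
  3='cea' goto ·  [P0 ends]
  4='b' goto b→6 c→5
  5='bc' goto ·  [P1 ends]
  6='bb' goto c→7
  7='bbc' goto c→8
  8='bbcc' goto ·  [P2 ends]
  9='e' goto a→10  [P3 ends]
  10='ea' goto ·  [P4 ends]

Failure links (BFS by depth):
  n1('c'): parent n0 fail=0; on 'c' 0 → fail=0;  out ∅∪∅=∅
  n4('b'): parent n0 fail=0; on 'b' 0 → fail=0;  out ∅∪∅=∅
  n9('e'): parent n0 fail=0; on 'e' 0 → fail=0;  out {3}∪∅={3}
  n2('ce'): parent n1 fail=0; on 'e' 0 → fail=9;  out ∅∪{3}={3}
  n5('bc'): parent n4 fail=0; on 'c' 0 → fail=1;  out {1}∪∅={1}
  n6('bb'): parent n4 fail=0; on 'b' 0 → fail=4;  out ∅∪∅=∅
  n10('ea'): parent n9 fail=0; on 'a' 0 → fail=0;  out {4}∪∅={4}
  n3('cea'): parent n2 fail=9; on 'a' 9 → fail=10;  out {0}∪{4}={0,4}
  n7('bbc'): parent n6 fail=4; on 'c' 4 → fail=5;  out ∅∪{1}={1}
  n8('bbcc'): parent n7 fail=5; on 'c' 5→1→0 → fail=1;  out {2}∪∅={2}

Scan:
[0] read 'b'  n0⇒n4
[1] read 'e'  n4⇒n9 (via fail)  → match P3@[1:1]
[2] read 'a'  n9⇒n10  → match P4@[1:2]
[3] read 'e'  n10⇒n9 (via fail)  → match P3@[3:3]
[4] read 'e'  n9⇒n9 (via fail)  → match P3@[4:4]
[5] read 'a'  n9⇒n10  → match P4@[4:5]
[6] read 'c'  n10⇒n1 (via fail)
[7] read 'c'  n1⇒n1 (via fail)
[8] read 'a'  n1⇒n0 (via fail)
[9] read 'a'  n0⇒n0
[10] read 'b'  n0⇒n4
[11] read 'e'  n4⇒n9 (via fail)  → match P3@[11:11]
[12] read 'c'  n9⇒n1 (via fail)
[13] read 'e'  n1⇒n2  → match P3@[13:13]
[14] read 'a'  n2⇒n3  → match P0@[12:14],P4@[13:14]
[15] read 'a'  n3⇒n0 (via fail)
[16] read 'd'  n0⇒n0
[17] read 'b'  n0⇒n4
[18] read 'c'  n4⇒n5  → match P1@[17:18]
[19] read 'c'  n5⇒n1 (via fail)
[20] read 'e'  n1⇒n2  → match P3@[20:20]
[21] read 'e'  n2⇒n9 (via fail)  → match P3@[21:21]
[22] read 'b'  n9⇒n4 (via fail)
[23] read 'b'  n4⇒n6
[24] read 'c'  n6⇒n7  → match P1@[23:24]
[25] read 'c'  n7⇒n8  → match P2@[22:25]
[26] read 'e'  n8⇒n2 (via fail)  → match P3@[26:26]
[27] read 'a'  n2⇒n3  → match P0@[25:27],P4@[26:27]
[28] read 'e'  n3⇒n9 (via fail)  → match P3@[28:28]
[29] read 'b'  n9⇒n4 (via fail)
[30] read 'b'  n4⇒n6
[31] read 'c'  n6⇒n7  → match P1@[30:31]
[32] read 'c'  n7⇒n8  → match P2@[29:32]
[33] read 'c'  n8⇒n1 (via fail)
[34] read 'c'  n1⇒n1 (via fail)

Matches: [[1,3],[2,4],[3,3],[4,3],[5,4],[11,3],[13,3],[14,0],[14,4],[18,1],[20,3],[21,3],[24,1],[25,2],[26,3],[27,0],[27,4],[28,3],[31,1],[32,2]]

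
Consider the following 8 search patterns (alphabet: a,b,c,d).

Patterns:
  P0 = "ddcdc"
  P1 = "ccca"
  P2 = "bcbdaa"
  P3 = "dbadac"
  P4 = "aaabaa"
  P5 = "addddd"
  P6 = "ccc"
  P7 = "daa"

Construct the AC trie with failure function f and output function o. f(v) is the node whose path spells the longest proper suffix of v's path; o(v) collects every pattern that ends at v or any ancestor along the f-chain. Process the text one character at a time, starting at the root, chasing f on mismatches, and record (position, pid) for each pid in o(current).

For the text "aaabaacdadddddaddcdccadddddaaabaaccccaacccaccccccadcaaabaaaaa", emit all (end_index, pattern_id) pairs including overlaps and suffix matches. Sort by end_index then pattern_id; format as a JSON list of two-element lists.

Construct AC machine:
Trie (insert patterns):
  0='ε' goto a→21 b→10 c→6 d→1
  1='d' goto a→32 b→16 d→2
  2='dd' goto c→3
  3='ddc' goto d→4
  4='ddcd' goto c→5
  5='ddcdc' goto ·  ←P0
  6='c' goto c→7
  7='cc' goto c→8
  8='ccc' goto a→9  ←P6
  9='ccca' goto ·  ←P1
  10='b' goto c→11
  11='bc' goto b→12
  12='bcb' goto d→13
  13='bcbd' goto a→14
  14='bcbda' goto a→15
  15='bcbdaa' goto ·  ←P2
  16='db' goto a→17
  17='dba' goto d→18
  18='dbad' goto a→19
  19='dbada' goto c→20
  20='dbadac' goto ·  ←P3
  21='a' goto a→22 d→27
  22='aa' goto a→23
  23='aaa' goto b→24
  24='aaab' goto a→25
  25='aaaba' goto a→26
  26='aaabaa' goto ·  ←P4
  27='ad' goto d→28
  28='add' goto d→29
  29='addd' goto d→30
  30='adddd' goto d→31
  31='addddd' goto ·  ←P5
  32='da' goto a→33
  33='daa' goto ·  ←P7

BFS fail/out derivation:
  n1('d'): parent n0 fail=0; on 'd' 0 → fail=0;  out ∅∪∅=∅
  n6('c'): parent n0 fail=0; on 'c' 0 → fail=0;  out ∅∪∅=∅
  n10('b'): parent n0 fail=0; on 'b' 0 → fail=0;  out ∅∪∅=∅
  n21('a'): parent n0 fail=0; on 'a' 0 → fail=0;  out ∅∪∅=∅
  n2('dd'): parent n1 fail=0; on 'd' 0 → fail=1;  out ∅∪∅=∅
  n7('cc'): parent n6 fail=0; on 'c' 0 → fail=6;  out ∅∪∅=∅
  n11('bc'): parent n10 fail=0; on 'c' 0 → fail=6;  out ∅∪∅=∅
  n16('db'): parent n1 fail=0; on 'b' 0 → fail=10;  out ∅∪∅=∅
  n22('aa'): parent n21 fail=0; on 'a' 0 → fail=21;  out ∅∪∅=∅
  n27('ad'): parent n21 fail=0; on 'd' 0 → fail=1;  out ∅∪∅=∅
  n32('da'): parent n1 fail=0; on 'a' 0 → fail=21;  out ∅∪∅=∅
  n3('ddc'): parent n2 fail=1; on 'c' 1→0 → fail=6;  out ∅∪∅=∅
  n8('ccc'): parent n7 fail=6; on 'c' 6 → fail=7;  out {6}∪∅={6}
  n12('bcb'): parent n11 fail=6; on 'b' 6→0 → fail=10;  out ∅∪∅=∅
  n17('dba'): parent n16 fail=10; on 'a' 10→0 → fail=21;  out ∅∪∅=∅
  n23('aaa'): parent n22 fail=21; on 'a' 21 → fail=22;  out ∅∪∅=∅
  n28('add'): parent n27 fail=1; on 'd' 1 → fail=2;  out ∅∪∅=∅
  n33('daa'): parent n32 fail=21; on 'a' 21 → fail=22;  out {7}∪∅={7}
  n4('ddcd'): parent n3 fail=6; on 'd' 6→0 → fail=1;  out ∅∪∅=∅
  n9('ccca'): parent n8 fail=7; on 'a' 7→6→0 → fail=21;  out {1}∪∅={1}
  n13('bcbd'): parent n12 fail=10; on 'd' 10→0 → fail=1;  out ∅∪∅=∅
  n18('dbad'): parent n17 fail=21; on 'd' 21 → fail=27;  out ∅∪∅=∅
  n24('aaab'): parent n23 fail=22; on 'b' 22→21→0 → fail=10;  out ∅∪∅=∅
  n29('addd'): parent n28 fail=2; on 'd' 2→1 → fail=2;  out ∅∪∅=∅
  n5('ddcdc'): parent n4 fail=1; on 'c' 1→0 → fail=6;  out {0}∪∅={0}
  n14('bcbda'): parent n13 fail=1; on 'a' 1 → fail=32;  out ∅∪∅=∅
  n19('dbada'): parent n18 fail=27; on 'a' 27→1 → fail=32;  out ∅∪∅=∅
  n25('aaaba'): parent n24 fail=10; on 'a' 10→0 → fail=21;  out ∅∪∅=∅
  n30('adddd'): parent n29 fail=2; on 'd' 2→1 → fail=2;  out ∅∪∅=∅
  n15('bcbdaa'): parent n14 fail=32; on 'a' 32 → fail=33;  out {2}∪{7}={2,7}
  n20('dbadac'): parent n19 fail=32; on 'c' 32→21→0 → fail=6;  out {3}∪∅={3}
  n26('aaabaa'): parent n25 fail=21; on 'a' 21 → fail=22;  out {4}∪∅={4}
  n31('addddd'): parent n30 fail=2; on 'd' 2→1 → fail=2;  out {5}∪∅={5}

Run:
[0] read 'a'  n0⇒n21
[1] read 'a'  n21⇒n22
[2] read 'a'  n22⇒n23
[3] read 'b'  n23⇒n24
[4] read 'a'  n24⇒n25
[5] read 'a'  n25⇒n26  emit P4@[0:5]
[6] read 'c'  n26⇒n6 ·f
[7] read 'd'  n6⇒n1 ·f
[8] read 'a'  n1⇒n32
[9] read 'd'  n32⇒n27 ·f
[10] read 'd'  n27⇒n28
[11] read 'd'  n28⇒n29
[12] read 'd'  n29⇒n30
[13] read 'd'  n30⇒n31  emit P5@[8:13]
[14] read 'a'  n31⇒n32 ·f
[15] read 'd'  n32⇒n27 ·f
[16] read 'd'  n27⇒n28
[17] read 'c'  n28⇒n3 ·f
[18] read 'd'  n3⇒n4
[19] read 'c'  n4⇒n5  emit P0@[15:19]
[20] read 'c'  n5⇒n7 ·f
[21] read 'a'  n7⇒n21 ·f
[22] read 'd'  n21⇒n27
[23] read 'd'  n27⇒n28
[24] read 'd'  n28⇒n29
[25] read 'd'  n29⇒n30
[26] read 'd'  n30⇒n31  emit P5@[21:26]
[27] read 'a'  n31⇒n32 ·f
[28] read 'a'  n32⇒n33  emit P7@[26:28]
[29] read 'a'  n33⇒n23 ·f
[30] read 'b'  n23⇒n24
[31] read 'a'  n24⇒n25
[32] read 'a'  n25⇒n26  emit P4@[27:32]
[33] read 'c'  n26⇒n6 ·f
[34] read 'c'  n6⇒n7
[35] read 'c'  n7⇒n8  emit P6@[33:35]
[36] read 'c'  n8⇒n8 ·f  emit P6@[34:36]
[37] read 'a'  n8⇒n9  emit P1@[34:37]
[38] read 'a'  n9⇒n22 ·f
[39] read 'c'  n22⇒n6 ·f
[40] read 'c'  n6⇒n7
[41] read 'c'  n7⇒n8  emit P6@[39:41]
[42] read 'a'  n8⇒n9  emit P1@[39:42]
[43] read 'c'  n9⇒n6 ·f
[44] read 'c'  n6⇒n7
[45] read 'c'  n7⇒n8  emit P6@[43:45]
[46] read 'c'  n8⇒n8 ·f  emit P6@[44:46]
[47] read 'c'  n8⇒n8 ·f  emit P6@[45:47]
[48] read 'c'  n8⇒n8 ·f  emit P6@[46:48]
[49] read 'a'  n8⇒n9  emit P1@[46:49]
[50] read 'd'  n9⇒n27 ·f
[51] read 'c'  n27⇒n6 ·f
[52] read 'a'  n6⇒n21 ·f
[53] read 'a'  n21⇒n22
[54] read 'a'  n22⇒n23
[55] read 'b'  n23⇒n24
[56] read 'a'  n24⇒n25
[57] read 'a'  n25⇒n26  emit P4@[52:57]
[58] read 'a'  n26⇒n23 ·f
[59] read 'a'  n23⇒n23 ·f
[60] read 'a'  n23⇒n23 ·f

Result: [[5,4],[13,5],[19,0],[26,5],[28,7],[32,4],[35,6],[36,6],[37,1],[41,6],[42,1],[45,6],[46,6],[47,6],[48,6],[49,1],[57,4]]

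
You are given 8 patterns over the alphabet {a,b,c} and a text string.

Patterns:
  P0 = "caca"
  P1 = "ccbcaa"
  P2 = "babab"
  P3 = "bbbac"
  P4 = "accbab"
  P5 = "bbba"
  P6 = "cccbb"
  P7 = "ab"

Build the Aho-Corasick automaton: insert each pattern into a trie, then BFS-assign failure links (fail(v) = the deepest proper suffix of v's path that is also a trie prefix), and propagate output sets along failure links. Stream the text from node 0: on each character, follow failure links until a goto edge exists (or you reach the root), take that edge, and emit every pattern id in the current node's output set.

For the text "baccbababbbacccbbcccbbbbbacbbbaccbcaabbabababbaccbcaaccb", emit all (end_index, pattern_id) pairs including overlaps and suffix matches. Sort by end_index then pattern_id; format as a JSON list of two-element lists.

Build:
Trie nodes:
  n0 'ε': a→19 b→10 c→1
  n1 'c': a→2 c→5
  n2 'ca': c→3
  n3 'cac': a→4
  n4 'caca': ·  ←P0
  n5 'cc': b→6 c→25
  n6 'ccb': c→7
  n7 'ccbc': a→8
  n8 'ccbca': a→9
  n9 'ccbcaa': ·  ←P1
  n10 'b': a→11 b→15
  n11 'ba': b→12
  n12 'bab': a→13
  n13 'baba': b→14
  n14 'babab': ·  ←P2
  n15 'bb': b→16
  n16 'bbb': a→17
  n17 'bbba': c→18  ←P5
  n18 'bbbac': ·  ←P3
  n19 'a': b→28 c→20
  n20 'ac': c→21
  n21 'acc': b→22
  n22 'accb': a→23
  n23 'accba': b→24
  n24 'accbab': ·  ←P4
  n25 'ccc': b→26
  n26 'cccb': b→27
  n27 'cccbb': ·  ←P6
  n28 'ab': ·  ←P7

BFS fail/out derivation:
  n1('c'): parent n0 fail=0; on 'c' 0 → fail=0;  out ∅∪∅=∅
  n10('b'): parent n0 fail=0; on 'b' 0 → fail=0;  out ∅∪∅=∅
  n19('a'): parent n0 fail=0; on 'a' 0 → fail=0;  out ∅∪∅=∅
  n2('ca'): parent n1 fail=0; on 'a' 0 → fail=19;  out ∅∪∅=∅
  n5('cc'): parent n1 fail=0; on 'c' 0 → fail=1;  out ∅∪∅=∅
  n11('ba'): parent n10 fail=0; on 'a' 0 → fail=19;  out ∅∪∅=∅
  n15('bb'): parent n10 fail=0; on 'b' 0 → fail=10;  out ∅∪∅=∅
  n20('ac'): parent n19 fail=0; on 'c' 0 → fail=1;  out ∅∪∅=∅
  n28('ab'): parent n19 fail=0; on 'b' 0 → fail=10;  out {7}∪∅={7}
  n3('cac'): parent n2 fail=19; on 'c' 19 → fail=20;  out ∅∪∅=∅
  n6('ccb'): parent n5 fail=1; on 'b' 1→0 → fail=10;  out ∅∪∅=∅
  n12('bab'): parent n11 fail=19; on 'b' 19 → fail=28;  out ∅∪{7}={7}
  n16('bbb'): parent n15 fail=10; on 'b' 10 → fail=15;  out ∅∪∅=∅
  n21('acc'): parent n20 fail=1; on 'c' 1 → fail=5;  out ∅∪∅=∅
  n25('ccc'): parent n5 fail=1; on 'c' 1 → fail=5;  out ∅∪∅=∅
  n4('caca'): parent n3 fail=20; on 'a' 20→1 → fail=2;  out {0}∪∅={0}
  n7('ccbc'): parent n6 fail=10; on 'c' 10→0 → fail=1;  out ∅∪∅=∅
  n13('baba'): parent n12 fail=28; on 'a' 28→10 → fail=11;  out ∅∪∅=∅
  n17('bbba'): parent n16 fail=15; on 'a' 15→10 → fail=11;  out {5}∪∅={5}
  n22('accb'): parent n21 fail=5; on 'b' 5 → fail=6;  out ∅∪∅=∅
  n26('cccb'): parent n25 fail=5; on 'b' 5 → fail=6;  out ∅∪∅=∅
  n8('ccbca'): parent n7 fail=1; on 'a' 1 → fail=2;  out ∅∪∅=∅
  n14('babab'): parent n13 fail=11; on 'b' 11 → fail=12;  out {2}∪{7}={2,7}
  n18('bbbac'): parent n17 fail=11; on 'c' 11→19 → fail=20;  out {3}∪∅={3}
  n23('accba'): parent n22 fail=6; on 'a' 6→10 → fail=11;  out ∅∪∅=∅
  n27('cccbb'): parent n26 fail=6; on 'b' 6→10 → fail=15;  out {6}∪∅={6}
  n9('ccbcaa'): parent n8 fail=2; on 'a' 2→19→0 → fail=19;  out {1}∪∅={1}
  n24('accbab'): parent n23 fail=11; on 'b' 11 → fail=12;  out {4}∪{7}={4,7}

Run:
[0] read 'b'  n0⇒n10
[1] read 'a'  n10⇒n11
[2] read 'c'  n11⇒n20 (fail-walked)
[3] read 'c'  n20⇒n21
[4] read 'b'  n21⇒n22
[5] read 'a'  n22⇒n23
[6] read 'b'  n23⇒n24  emit P4@[1:6],P7@[5:6]
[7] read 'a'  n24⇒n13 (fail-walked)
[8] read 'b'  n13⇒n14  emit P2@[4:8],P7@[7:8]
[9] read 'b'  n14⇒n15 (fail-walked)
[10] read 'b'  n15⇒n16
[11] read 'a'  n16⇒n17  emit P5@[8:11]
[12] read 'c'  n17⇒n18  emit P3@[8:12]
[13] read 'c'  n18⇒n21 (fail-walked)
[14] read 'c'  n21⇒n25 (fail-walked)
[15] read 'b'  n25⇒n26
[16] read 'b'  n26⇒n27  emit P6@[12:16]
[17] read 'c'  n27⇒n1 (fail-walked)
[18] read 'c'  n1⇒n5
[19] read 'c'  n5⇒n25
[20] read 'b'  n25⇒n26
[21] read 'b'  n26⇒n27  emit P6@[17:21]
[22] read 'b'  n27⇒n16 (fail-walked)
[23] read 'b'  n16⇒n16 (fail-walked)
[24] read 'b'  n16⇒n16 (fail-walked)
[25] read 'a'  n16⇒n17  emit P5@[22:25]
[26] read 'c'  n17⇒n18  emit P3@[22:26]
[27] read 'b'  n18⇒n10 (fail-walked)
[28] read 'b'  n10⇒n15
[29] read 'b'  n15⇒n16
[30] read 'a'  n16⇒n17  emit P5@[27:30]
[31] read 'c'  n17⇒n18  emit P3@[27:31]
[32] read 'c'  n18⇒n21 (fail-walked)
[33] read 'b'  n21⇒n22
[34] read 'c'  n22⇒n7 (fail-walked)
[35] read 'a'  n7⇒n8
[36] read 'a'  n8⇒n9  emit P1@[31:36]
[37] read 'b'  n9⇒n28 (fail-walked)  emit P7@[36:37]
[38] read 'b'  n28⇒n15 (fail-walked)
[39] read 'a'  n15⇒n11 (fail-walked)
[40] read 'b'  n11⇒n12  emit P7@[39:40]
[41] read 'a'  n12⇒n13
[42] read 'b'  n13⇒n14  emit P2@[38:42],P7@[41:42]
[43] read 'a'  n14⇒n13 (fail-walked)
[44] read 'b'  n13⇒n14  emit P2@[40:44],P7@[43:44]
[45] read 'b'  n14⇒n15 (fail-walked)
[46] read 'a'  n15⇒n11 (fail-walked)
[47] read 'c'  n11⇒n20 (fail-walked)
[48] read 'c'  n20⇒n21
[49] read 'b'  n21⇒n22
[50] read 'c'  n22⇒n7 (fail-walked)
[51] read 'a'  n7⇒n8
[52] read 'a'  n8⇒n9  emit P1@[47:52]
[53] read 'c'  n9⇒n20 (fail-walked)
[54] read 'c'  n20⇒n21
[55] read 'b'  n21⇒n22

Result: [[6,4],[6,7],[8,2],[8,7],[11,5],[12,3],[16,6],[21,6],[25,5],[26,3],[30,5],[31,3],[36,1],[37,7],[40,7],[42,2],[42,7],[44,2],[44,7],[52,1]]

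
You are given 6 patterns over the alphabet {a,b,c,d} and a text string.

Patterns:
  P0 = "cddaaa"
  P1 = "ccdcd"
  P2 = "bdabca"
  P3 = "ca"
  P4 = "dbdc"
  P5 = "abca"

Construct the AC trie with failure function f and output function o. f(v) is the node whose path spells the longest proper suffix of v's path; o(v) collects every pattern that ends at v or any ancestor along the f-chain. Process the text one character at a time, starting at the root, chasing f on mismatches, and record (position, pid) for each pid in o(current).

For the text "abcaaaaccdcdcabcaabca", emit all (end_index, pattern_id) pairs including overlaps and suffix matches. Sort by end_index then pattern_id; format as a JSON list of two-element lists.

Build automaton:
Trie (insert patterns):
  n0 'ε': a→22 b→11 c→1 d→18
  n1 'c': a→17 c→7 d→2
  n2 'cd': d→3
  n3 'cdd': a→4
  n4 'cdda': a→5
  n5 'cddaa': a→6
  n6 'cddaaa': ·  [P0 ends]
  n7 'cc': d→8
  n8 'ccd': c→9
  n9 'ccdc': d→10
  n10 'ccdcd': ·  [P1 ends]
  n11 'b': d→12
  n12 'bd': a→13
  n13 'bda': b→14
  n14 'bdab': c→15
  n15 'bdabc': a→16
  n16 'bdabca': ·  [P2 ends]
  n17 'ca': ·  [P3 ends]
  n18 'd': b→19
  n19 'db': d→20
  n20 'dbd': c→21
  n21 'dbdc': ·  [P4 ends]
  n22 'a': b→23
  n23 'ab': c→24
  n24 'abc': a→25
  n25 'abca': ·  [P5 ends]

BFS fail/out derivation:
  fail(1) 'c': from fail(0)=0 chase 'c': 0 ⇒ 0;  out=∅∪out(0)=∅
  fail(11) 'b': from fail(0)=0 chase 'b': 0 ⇒ 0;  out=∅∪out(0)=∅
  fail(18) 'd': from fail(0)=0 chase 'd': 0 ⇒ 0;  out=∅∪out(0)=∅
  fail(22) 'a': from fail(0)=0 chase 'a': 0 ⇒ 0;  out=∅∪out(0)=∅
  fail(2) 'cd': from fail(1)=0 chase 'd': 0 ⇒ 18;  out=∅∪out(18)=∅
  fail(7) 'cc': from fail(1)=0 chase 'c': 0 ⇒ 1;  out=∅∪out(1)=∅
  fail(12) 'bd': from fail(11)=0 chase 'd': 0 ⇒ 18;  out=∅∪out(18)=∅
  fail(17) 'ca': from fail(1)=0 chase 'a': 0 ⇒ 22;  out={3}∪out(22)={3}
  fail(19) 'db': from fail(18)=0 chase 'b': 0 ⇒ 11;  out=∅∪out(11)=∅
  fail(23) 'ab': from fail(22)=0 chase 'b': 0 ⇒ 11;  out=∅∪out(11)=∅
  fail(3) 'cdd': from fail(2)=18 chase 'd': 18→0 ⇒ 18;  out=∅∪out(18)=∅
  fail(8) 'ccd': from fail(7)=1 chase 'd': 1 ⇒ 2;  out=∅∪out(2)=∅
  fail(13) 'bda': from fail(12)=18 chase 'a': 18→0 ⇒ 22;  out=∅∪out(22)=∅
  fail(20) 'dbd': from fail(19)=11 chase 'd': 11 ⇒ 12;  out=∅∪out(12)=∅
  fail(24) 'abc': from fail(23)=11 chase 'c': 11→0 ⇒ 1;  out=∅∪out(1)=∅
  fail(4) 'cdda': from fail(3)=18 chase 'a': 18→0 ⇒ 22;  out=∅∪out(22)=∅
  fail(9) 'ccdc': from fail(8)=2 chase 'c': 2→18→0 ⇒ 1;  out=∅∪out(1)=∅
  fail(14) 'bdab': from fail(13)=22 chase 'b': 22 ⇒ 23;  out=∅∪out(23)=∅
  fail(21) 'dbdc': from fail(20)=12 chase 'c': 12→18→0 ⇒ 1;  out={4}∪out(1)={4}
  fail(25) 'abca': from fail(24)=1 chase 'a': 1 ⇒ 17;  out={5}∪out(17)={3,5}
  fail(5) 'cddaa': from fail(4)=22 chase 'a': 22→0 ⇒ 22;  out=∅∪out(22)=∅
  fail(10) 'ccdcd': from fail(9)=1 chase 'd': 1 ⇒ 2;  out={1}∪out(2)={1}
  fail(15) 'bdabc': from fail(14)=23 chase 'c': 23 ⇒ 24;  out=∅∪out(24)=∅
  fail(6) 'cddaaa': from fail(5)=22 chase 'a': 22→0 ⇒ 22;  out={0}∪out(22)={0}
  fail(16) 'bdabca': from fail(15)=24 chase 'a': 24 ⇒ 25;  out={2}∪out(25)={2,3,5}

Run:
[0] read 'a'  n0⇒n22
[1] read 'b'  n22⇒n23
[2] read 'c'  n23⇒n24
[3] read 'a'  n24⇒n25  ** P3@[2:3],P5@[0:3]
[4] read 'a'  n25⇒n22 ·f
[5] read 'a'  n22⇒n22 ·f
[6] read 'a'  n22⇒n22 ·f
[7] read 'c'  n22⇒n1 ·f
[8] read 'c'  n1⇒n7
[9] read 'd'  n7⇒n8
[10] read 'c'  n8⇒n9
[11] read 'd'  n9⇒n10  ** P1@[7:11]
[12] read 'c'  n10⇒n1 ·f
[13] read 'a'  n1⇒n17  ** P3@[12:13]
[14] read 'b'  n17⇒n23 ·f
[15] read 'c'  n23⇒n24
[16] read 'a'  n24⇒n25  ** P3@[15:16],P5@[13:16]
[17] read 'a'  n25⇒n22 ·f
[18] read 'b'  n22⇒n23
[19] read 'c'  n23⇒n24
[20] read 'a'  n24⇒n25  ** P3@[19:20],P5@[17:20]

Matches: [[3,3],[3,5],[11,1],[13,3],[16,3],[16,5],[20,3],[20,5]]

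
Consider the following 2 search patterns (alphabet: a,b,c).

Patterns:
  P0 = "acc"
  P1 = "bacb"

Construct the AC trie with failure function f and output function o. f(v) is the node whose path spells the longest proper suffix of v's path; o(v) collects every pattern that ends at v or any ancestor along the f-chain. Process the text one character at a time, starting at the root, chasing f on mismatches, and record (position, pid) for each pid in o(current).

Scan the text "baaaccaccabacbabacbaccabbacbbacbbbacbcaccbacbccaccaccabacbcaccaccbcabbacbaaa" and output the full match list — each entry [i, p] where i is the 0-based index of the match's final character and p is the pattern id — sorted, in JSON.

Construct AC machine:
Trie (insert patterns):
  0='ε' goto a→1 b→4
  1='a' goto c→2
  2='ac' goto c→3
  3='acc' goto ·  ←P0
  4='b' goto a→5
  5='ba' goto c→6
  6='bac' goto b→7
  7='bacb' goto ·  ←P1

BFS fail/out derivation:
  n1('a'): parent n0 fail=0; on 'a' 0 → fail=0;  out ∅∪∅=∅
  n4('b'): parent n0 fail=0; on 'b' 0 → fail=0;  out ∅∪∅=∅
  n2('ac'): parent n1 fail=0; on 'c' 0 → fail=0;  out ∅∪∅=∅
  n5('ba'): parent n4 fail=0; on 'a' 0 → fail=1;  out ∅∪∅=∅
  n3('acc'): parent n2 fail=0; on 'c' 0 → fail=0;  out {0}∪∅={0}
  n6('bac'): parent n5 fail=1; on 'c' 1 → fail=2;  out ∅∪∅=∅
  n7('bacb'): parent n6 fail=2; on 'b' 2→0 → fail=4;  out {1}∪∅={1}

Text stream:
i=0 'b': node 0→4
i=1 'a': node 4→5
i=2 'a': node 5→1 ·f
i=3 'a': node 1→1 ·f
i=4 'c': node 1→2
i=5 'c': node 2→3  ** P0@[3:5]
i=6 'a': node 3→1 ·f
i=7 'c': node 1→2
i=8 'c': node 2→3  ** P0@[6:8]
i=9 'a': node 3→1 ·f
i=10 'b': node 1→4 ·f
i=11 'a': node 4→5
i=12 'c': node 5→6
i=13 'b': node 6→7  ** P1@[10:13]
i=14 'a': node 7→5 ·f
i=15 'b': node 5→4 ·f
i=16 'a': node 4→5
i=17 'c': node 5→6
i=18 'b': node 6→7  ** P1@[15:18]
i=19 'a': node 7→5 ·f
i=20 'c': node 5→6
i=21 'c': node 6→3 ·f  ** P0@[19:21]
i=22 'a': node 3→1 ·f
i=23 'b': node 1→4 ·f
i=24 'b': node 4→4 ·f
i=25 'a': node 4→5
i=26 'c': node 5→6
i=27 'b': node 6→7  ** P1@[24:27]
i=28 'b': node 7→4 ·f
i=29 'a': node 4→5
i=30 'c': node 5→6
i=31 'b': node 6→7  ** P1@[28:31]
i=32 'b': node 7→4 ·f
i=33 'b': node 4→4 ·f
i=34 'a': node 4→5
i=35 'c': node 5→6
i=36 'b': node 6→7  ** P1@[33:36]
i=37 'c': node 7→0 ·f
i=38 'a': node 0→1
i=39 'c': node 1→2
i=40 'c': node 2→3  ** P0@[38:40]
i=41 'b': node 3→4 ·f
i=42 'a': node 4→5
i=43 'c': node 5→6
i=44 'b': node 6→7  ** P1@[41:44]
i=45 'c': node 7→0 ·f
i=46 'c': node 0→0
i=47 'a': node 0→1
i=48 'c': node 1→2
i=49 'c': node 2→3  ** P0@[47:49]
i=50 'a': node 3→1 ·f
i=51 'c': node 1→2
i=52 'c': node 2→3  ** P0@[50:52]
i=53 'a': node 3→1 ·f
i=54 'b': node 1→4 ·f
i=55 'a': node 4→5
i=56 'c': node 5→6
i=57 'b': node 6→7  ** P1@[54:57]
i=58 'c': node 7→0 ·f
i=59 'a': node 0→1
i=60 'c': node 1→2
i=61 'c': node 2→3  ** P0@[59:61]
i=62 'a': node 3→1 ·f
i=63 'c': node 1→2
i=64 'c': node 2→3  ** P0@[62:64]
i=65 'b': node 3→4 ·f
i=66 'c': node 4→0 ·f
i=67 'a': node 0→1
i=68 'b': node 1→4 ·f
i=69 'b': node 4→4 ·f
i=70 'a': node 4→5
i=71 'c': node 5→6
i=72 'b': node 6→7  ** P1@[69:72]
i=73 'a': node 7→5 ·f
i=74 'a': node 5→1 ·f
i=75 'a': node 1→1 ·f

Result: [[5,0],[8,0],[13,1],[18,1],[21,0],[27,1],[31,1],[36,1],[40,0],[44,1],[49,0],[52,0],[57,1],[61,0],[64,0],[72,1]]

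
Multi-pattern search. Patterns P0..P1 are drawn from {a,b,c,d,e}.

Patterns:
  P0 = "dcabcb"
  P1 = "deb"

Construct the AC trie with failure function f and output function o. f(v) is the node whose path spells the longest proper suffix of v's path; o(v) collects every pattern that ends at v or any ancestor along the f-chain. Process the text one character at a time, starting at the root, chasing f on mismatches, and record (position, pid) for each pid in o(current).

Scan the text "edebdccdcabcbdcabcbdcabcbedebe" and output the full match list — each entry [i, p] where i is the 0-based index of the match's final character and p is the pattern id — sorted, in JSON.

Construct AC machine:
Trie nodes:
  0='ε' goto d→1
  1='d' goto c→2 e→7
  2='dc' goto a→3
  3='dca' goto b→4
  4='dcab' goto c→5
  5='dcabc' goto b→6
  6='dcabcb' goto ·  ←P0
  7='de' goto b→8
  8='deb' goto ·  ←P1

Failure links (BFS by depth):
  fail(1) 'd': from fail(0)=0 chase 'd': 0 ⇒ 0;  out=∅∪out(0)=∅
  fail(2) 'dc': from fail(1)=0 chase 'c': 0 ⇒ 0;  out=∅∪out(0)=∅
  fail(7) 'de': from fail(1)=0 chase 'e': 0 ⇒ 0;  out=∅∪out(0)=∅
  fail(3) 'dca': from fail(2)=0 chase 'a': 0 ⇒ 0;  out=∅∪out(0)=∅
  fail(8) 'deb': from fail(7)=0 chase 'b': 0 ⇒ 0;  out={1}∪out(0)={1}
  fail(4) 'dcab': from fail(3)=0 chase 'b': 0 ⇒ 0;  out=∅∪out(0)=∅
  fail(5) 'dcabc': from fail(4)=0 chase 'c': 0 ⇒ 0;  out=∅∪out(0)=∅
  fail(6) 'dcabcb': from fail(5)=0 chase 'b': 0 ⇒ 0;  out={0}∪out(0)={0}

Scan:
i=0 'e': node 0→0
i=1 'd': node 0→1
i=2 'e': node 1→7
i=3 'b': node 7→8  emit P1@[1:3]
i=4 'd': node 8→1 (fail-walked)
i=5 'c': node 1→2
i=6 'c': node 2→0 (fail-walked)
i=7 'd': node 0→1
i=8 'c': node 1→2
i=9 'a': node 2→3
i=10 'b': node 3→4
i=11 'c': node 4→5
i=12 'b': node 5→6  emit P0@[7:12]
i=13 'd': node 6→1 (fail-walked)
i=14 'c': node 1→2
i=15 'a': node 2→3
i=16 'b': node 3→4
i=17 'c': node 4→5
i=18 'b': node 5→6  emit P0@[13:18]
i=19 'd': node 6→1 (fail-walked)
i=20 'c': node 1→2
i=21 'a': node 2→3
i=22 'b': node 3→4
i=23 'c': node 4→5
i=24 'b': node 5→6  emit P0@[19:24]
i=25 'e': node 6→0 (fail-walked)
i=26 'd': node 0→1
i=27 'e': node 1→7
i=28 'b': node 7→8  emit P1@[26:28]
i=29 'e': node 8→0 (fail-walked)

Matches: [[3,1],[12,0],[18,0],[24,0],[28,1]]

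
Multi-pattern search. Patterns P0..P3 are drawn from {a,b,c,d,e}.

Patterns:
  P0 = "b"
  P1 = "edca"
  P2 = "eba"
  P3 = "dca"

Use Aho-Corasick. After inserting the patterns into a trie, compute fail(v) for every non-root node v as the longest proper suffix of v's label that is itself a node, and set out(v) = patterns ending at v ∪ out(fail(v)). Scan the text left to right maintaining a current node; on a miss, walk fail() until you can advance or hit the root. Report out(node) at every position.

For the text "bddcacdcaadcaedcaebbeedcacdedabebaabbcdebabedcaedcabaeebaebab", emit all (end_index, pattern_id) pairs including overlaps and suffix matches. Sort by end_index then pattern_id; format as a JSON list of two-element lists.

Build automaton:
Trie nodes:
  n0 'ε': b→1 d→8 e→2
  n1 'b': ·  [P0 ends]
  n2 'e': b→6 d→3
  n3 'ed': c→4
  n4 'edc': a→5
  n5 'edca': ·  [P1 ends]
  n6 'eb': a→7
  n7 'eba': ·  [P2 ends]
  n8 'd': c→9
  n9 'dc': a→10
  n10 'dca': ·  [P3 ends]

BFS fail/out derivation:
  fail(1) 'b': from fail(0)=0 chase 'b': 0 ⇒ 0;  out={0}∪out(0)={0}
  fail(2) 'e': from fail(0)=0 chase 'e': 0 ⇒ 0;  out=∅∪out(0)=∅
  fail(8) 'd': from fail(0)=0 chase 'd': 0 ⇒ 0;  out=∅∪out(0)=∅
  fail(3) 'ed': from fail(2)=0 chase 'd': 0 ⇒ 8;  out=∅∪out(8)=∅
  fail(6) 'eb': from fail(2)=0 chase 'b': 0 ⇒ 1;  out=∅∪out(1)={0}
  fail(9) 'dc': from fail(8)=0 chase 'c': 0 ⇒ 0;  out=∅∪out(0)=∅
  fail(4) 'edc': from fail(3)=8 chase 'c': 8 ⇒ 9;  out=∅∪out(9)=∅
  fail(7) 'eba': from fail(6)=1 chase 'a': 1→0 ⇒ 0;  out={2}∪out(0)={2}
  fail(10) 'dca': from fail(9)=0 chase 'a': 0 ⇒ 0;  out={3}∪out(0)={3}
  fail(5) 'edca': from fail(4)=9 chase 'a': 9 ⇒ 10;  out={1}∪out(10)={1,3}

Text stream:
[0] read 'b'  n0⇒n1  emit P0@[0:0]
[1] read 'd'  n1⇒n8 (via fail)
[2] read 'd'  n8⇒n8 (via fail)
[3] read 'c'  n8⇒n9
[4] read 'a'  n9⇒n10  emit P3@[2:4]
[5] read 'c'  n10⇒n0 (via fail)
[6] read 'd'  n0⇒n8
[7] read 'c'  n8⇒n9
[8] read 'a'  n9⇒n10  emit P3@[6:8]
[9] read 'a'  n10⇒n0 (via fail)
[10] read 'd'  n0⇒n8
[11] read 'c'  n8⇒n9
[12] read 'a'  n9⇒n10  emit P3@[10:12]
[13] read 'e'  n10⇒n2 (via fail)
[14] read 'd'  n2⇒n3
[15] read 'c'  n3⇒n4
[16] read 'a'  n4⇒n5  emit P1@[13:16],P3@[14:16]
[17] read 'e'  n5⇒n2 (via fail)
[18] read 'b'  n2⇒n6  emit P0@[18:18]
[19] read 'b'  n6⇒n1 (via fail)  emit P0@[19:19]
[20] read 'e'  n1⇒n2 (via fail)
[21] read 'e'  n2⇒n2 (via fail)
[22] read 'd'  n2⇒n3
[23] read 'c'  n3⇒n4
[24] read 'a'  n4⇒n5  emit P1@[21:24],P3@[22:24]
[25] read 'c'  n5⇒n0 (via fail)
[26] read 'd'  n0⇒n8
[27] read 'e'  n8⇒n2 (via fail)
[28] read 'd'  n2⇒n3
[29] read 'a'  n3⇒n0 (via fail)
[30] read 'b'  n0⇒n1  emit P0@[30:30]
[31] read 'e'  n1⇒n2 (via fail)
[32] read 'b'  n2⇒n6  emit P0@[32:32]
[33] read 'a'  n6⇒n7  emit P2@[31:33]
[34] read 'a'  n7⇒n0 (via fail)
[35] read 'b'  n0⇒n1  emit P0@[35:35]
[36] read 'b'  n1⇒n1 (via fail)  emit P0@[36:36]
[37] read 'c'  n1⇒n0 (via fail)
[38] read 'd'  n0⇒n8
[39] read 'e'  n8⇒n2 (via fail)
[40] read 'b'  n2⇒n6  emit P0@[40:40]
[41] read 'a'  n6⇒n7  emit P2@[39:41]
[42] read 'b'  n7⇒n1 (via fail)  emit P0@[42:42]
[43] read 'e'  n1⇒n2 (via fail)
[44] read 'd'  n2⇒n3
[45] read 'c'  n3⇒n4
[46] read 'a'  n4⇒n5  emit P1@[43:46],P3@[44:46]
[47] read 'e'  n5⇒n2 (via fail)
[48] read 'd'  n2⇒n3
[49] read 'c'  n3⇒n4
[50] read 'a'  n4⇒n5  emit P1@[47:50],P3@[48:50]
[51] read 'b'  n5⇒n1 (via fail)  emit P0@[51:51]
[52] read 'a'  n1⇒n0 (via fail)
[53] read 'e'  n0⇒n2
[54] read 'e'  n2⇒n2 (via fail)
[55] read 'b'  n2⇒n6  emit P0@[55:55]
[56] read 'a'  n6⇒n7  emit P2@[54:56]
[57] read 'e'  n7⇒n2 (via fail)
[58] read 'b'  n2⇒n6  emit P0@[58:58]
[59] read 'a'  n6⇒n7  emit P2@[57:59]
[60] read 'b'  n7⇒n1 (via fail)  emit P0@[60:60]

All matches (sorted): [[0,0],[4,3],[8,3],[12,3],[16,1],[16,3],[18,0],[19,0],[24,1],[24,3],[30,0],[32,0],[33,2],[35,0],[36,0],[40,0],[41,2],[42,0],[46,1],[46,3],[50,1],[50,3],[51,0],[55,0],[56,2],[58,0],[59,2],[60,0]]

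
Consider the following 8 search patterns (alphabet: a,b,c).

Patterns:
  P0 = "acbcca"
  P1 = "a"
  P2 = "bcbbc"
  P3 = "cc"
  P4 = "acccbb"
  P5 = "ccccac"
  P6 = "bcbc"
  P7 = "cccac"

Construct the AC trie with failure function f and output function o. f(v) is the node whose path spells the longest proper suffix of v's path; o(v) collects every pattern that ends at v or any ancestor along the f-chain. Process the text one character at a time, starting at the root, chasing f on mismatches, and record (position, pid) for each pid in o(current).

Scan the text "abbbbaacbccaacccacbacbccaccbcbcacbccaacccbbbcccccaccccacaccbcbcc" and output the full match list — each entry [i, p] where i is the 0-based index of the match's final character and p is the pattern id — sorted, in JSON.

Build:
Trie (insert patterns):
  0='ε' goto a→1 b→7 c→12
  1='a' goto c→2  [P1 ends]
  2='ac' goto b→3 c→14
  3='acb' goto c→4
  4='acbc' goto c→5
  5='acbcc' goto a→6
  6='acbcca' goto ·  [P0 ends]
  7='b' goto c→8
  8='bc' goto b→9
  9='bcb' goto b→10 c→22
  10='bcbb' goto c→11
  11='bcbbc' goto ·  [P2 ends]
  12='c' goto c→13
  13='cc' goto c→18  [P3 ends]
  14='acc' goto c→15
  15='accc' goto b→16
  16='acccb' goto b→17
  17='acccbb' goto ·  [P4 ends]
  18='ccc' goto a→23 c→19
  19='cccc' goto a→20
  20='cccca' goto c→21
  21='ccccac' goto ·  [P5 ends]
  22='bcbc' goto ·  [P6 ends]
  23='ccca' goto c→24
  24='cccac' goto ·  [P7 ends]

Failure links (BFS by depth):
  n1('a'): parent n0 fail=0; on 'a' 0 → fail=0;  out {1}∪∅={1}
  n7('b'): parent n0 fail=0; on 'b' 0 → fail=0;  out ∅∪∅=∅
  n12('c'): parent n0 fail=0; on 'c' 0 → fail=0;  out ∅∪∅=∅
  n2('ac'): parent n1 fail=0; on 'c' 0 → fail=12;  out ∅∪∅=∅
  n8('bc'): parent n7 fail=0; on 'c' 0 → fail=12;  out ∅∪∅=∅
  n13('cc'): parent n12 fail=0; on 'c' 0 → fail=12;  out {3}∪∅={3}
  n3('acb'): parent n2 fail=12; on 'b' 12→0 → fail=7;  out ∅∪∅=∅
  n9('bcb'): parent n8 fail=12; on 'b' 12→0 → fail=7;  out ∅∪∅=∅
  n14('acc'): parent n2 fail=12; on 'c' 12 → fail=13;  out ∅∪{3}={3}
  n18('ccc'): parent n13 fail=12; on 'c' 12 → fail=13;  out ∅∪{3}={3}
  n4('acbc'): parent n3 fail=7; on 'c' 7 → fail=8;  out ∅∪∅=∅
  n10('bcbb'): parent n9 fail=7; on 'b' 7→0 → fail=7;  out ∅∪∅=∅
  n15('accc'): parent n14 fail=13; on 'c' 13 → fail=18;  out ∅∪{3}={3}
  n19('cccc'): parent n18 fail=13; on 'c' 13 → fail=18;  out ∅∪{3}={3}
  n22('bcbc'): parent n9 fail=7; on 'c' 7 → fail=8;  out {6}∪∅={6}
  n23('ccca'): parent n18 fail=13; on 'a' 13→12→0 → fail=1;  out ∅∪{1}={1}
  n5('acbcc'): parent n4 fail=8; on 'c' 8→12 → fail=13;  out ∅∪{3}={3}
  n11('bcbbc'): parent n10 fail=7; on 'c' 7 → fail=8;  out {2}∪∅={2}
  n16('acccb'): parent n15 fail=18; on 'b' 18→13→12→0 → fail=7;  out ∅∪∅=∅
  n20('cccca'): parent n19 fail=18; on 'a' 18 → fail=23;  out ∅∪{1}={1}
  n24('cccac'): parent n23 fail=1; on 'c' 1 → fail=2;  out {7}∪∅={7}
  n6('acbcca'): parent n5 fail=13; on 'a' 13→12→0 → fail=1;  out {0}∪{1}={0,1}
  n17('acccbb'): parent n16 fail=7; on 'b' 7→0 → fail=7;  out {4}∪∅={4}
  n21('ccccac'): parent n20 fail=23; on 'c' 23 → fail=24;  out {5}∪{7}={5,7}

Text stream:
[0] read 'a'  n0⇒n1  → match P1@[0:0]
[1] read 'b'  n1⇒n7 (via fail)
[2] read 'b'  n7⇒n7 (via fail)
[3] read 'b'  n7⇒n7 (via fail)
[4] read 'b'  n7⇒n7 (via fail)
[5] read 'a'  n7⇒n1 (via fail)  → match P1@[5:5]
[6] read 'a'  n1⇒n1 (via fail)  → match P1@[6:6]
[7] read 'c'  n1⇒n2
[8] read 'b'  n2⇒n3
[9] read 'c'  n3⇒n4
[10] read 'c'  n4⇒n5  → match P3@[9:10]
[11] read 'a'  n5⇒n6  → match P0@[6:11],P1@[11:11]
[12] read 'a'  n6⇒n1 (via fail)  → match P1@[12:12]
[13] read 'c'  n1⇒n2
[14] read 'c'  n2⇒n14  → match P3@[13:14]
[15] read 'c'  n14⇒n15  → match P3@[14:15]
[16] read 'a'  n15⇒n23 (via fail)  → match P1@[16:16]
[17] read 'c'  n23⇒n24  → match P7@[13:17]
[18] read 'b'  n24⇒n3 (via fail)
[19] read 'a'  n3⇒n1 (via fail)  → match P1@[19:19]
[20] read 'c'  n1⇒n2
[21] read 'b'  n2⇒n3
[22] read 'c'  n3⇒n4
[23] read 'c'  n4⇒n5  → match P3@[22:23]
[24] read 'a'  n5⇒n6  → match P0@[19:24],P1@[24:24]
[25] read 'c'  n6⇒n2 (via fail)
[26] read 'c'  n2⇒n14  → match P3@[25:26]
[27] read 'b'  n14⇒n7 (via fail)
[28] read 'c'  n7⇒n8
[29] read 'b'  n8⇒n9
[30] read 'c'  n9⇒n22  → match P6@[27:30]
[31] read 'a'  n22⇒n1 (via fail)  → match P1@[31:31]
[32] read 'c'  n1⇒n2
[33] read 'b'  n2⇒n3
[34] read 'c'  n3⇒n4
[35] read 'c'  n4⇒n5  → match P3@[34:35]
[36] read 'a'  n5⇒n6  → match P0@[31:36],P1@[36:36]
[37] read 'a'  n6⇒n1 (via fail)  → match P1@[37:37]
[38] read 'c'  n1⇒n2
[39] read 'c'  n2⇒n14  → match P3@[38:39]
[40] read 'c'  n14⇒n15  → match P3@[39:40]
[41] read 'b'  n15⇒n16
[42] read 'b'  n16⇒n17  → match P4@[37:42]
[43] read 'b'  n17⇒n7 (via fail)
[44] read 'c'  n7⇒n8
[45] read 'c'  n8⇒n13 (via fail)  → match P3@[44:45]
[46] read 'c'  n13⇒n18  → match P3@[45:46]
[47] read 'c'  n18⇒n19  → match P3@[46:47]
[48] read 'c'  n19⇒n19 (via fail)  → match P3@[47:48]
[49] read 'a'  n19⇒n20  → match P1@[49:49]
[50] read 'c'  n20⇒n21  → match P5@[45:50],P7@[46:50]
[51] read 'c'  n21⇒n14 (via fail)  → match P3@[50:51]
[52] read 'c'  n14⇒n15  → match P3@[51:52]
[53] read 'c'  n15⇒n19 (via fail)  → match P3@[52:53]
[54] read 'a'  n19⇒n20  → match P1@[54:54]
[55] read 'c'  n20⇒n21  → match P5@[50:55],P7@[51:55]
[56] read 'a'  n21⇒n1 (via fail)  → match P1@[56:56]
[57] read 'c'  n1⇒n2
[58] read 'c'  n2⇒n14  → match P3@[57:58]
[59] read 'b'  n14⇒n7 (via fail)
[60] read 'c'  n7⇒n8
[61] read 'b'  n8⇒n9
[62] read 'c'  n9⇒n22  → match P6@[59:62]
[63] read 'c'  n22⇒n13 (via fail)  → match P3@[62:63]

Result: [[0,1],[5,1],[6,1],[10,3],[11,0],[11,1],[12,1],[14,3],[15,3],[16,1],[17,7],[19,1],[23,3],[24,0],[24,1],[26,3],[30,6],[31,1],[35,3],[36,0],[36,1],[37,1],[39,3],[40,3],[42,4],[45,3],[46,3],[47,3],[48,3],[49,1],[50,5],[50,7],[51,3],[52,3],[53,3],[54,1],[55,5],[55,7],[56,1],[58,3],[62,6],[63,3]]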